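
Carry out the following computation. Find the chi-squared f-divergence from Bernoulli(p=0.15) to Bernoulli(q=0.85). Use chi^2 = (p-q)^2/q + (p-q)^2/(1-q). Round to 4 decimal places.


Chi-squared divergence between Bernoulli distributions:
chi^2 = (p-q)^2/q + (p-q)^2/(1-q).
p = 0.15, q = 0.85, p-q = -0.7.
(p-q)^2 = 0.49.
term1 = 0.49/0.85 = 0.576471.
term2 = 0.49/0.15 = 3.266667.
chi^2 = 0.576471 + 3.266667 = 3.8431

3.8431


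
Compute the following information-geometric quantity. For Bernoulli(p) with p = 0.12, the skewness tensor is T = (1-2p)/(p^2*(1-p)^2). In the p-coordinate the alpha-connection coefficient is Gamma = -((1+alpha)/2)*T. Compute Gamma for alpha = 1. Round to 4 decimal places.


Skewness (Amari-Chentsov) tensor: T = (1-2p)/(p^2*(1-p)^2).
p = 0.12, 1-2p = 0.76, p^2 = 0.0144, (1-p)^2 = 0.7744.
T = 0.76/(0.0144 * 0.7744) = 68.153122.
In the p-coordinate, Gamma^(alpha) = Gamma^(0) - (alpha/2)*T with Gamma^(0) = (1/2)*g'(p) = -T/2,
so Gamma^(alpha) = -((1+alpha)/2)*T.
alpha = 1, -(1+alpha)/2 = -1.0.
Gamma = -1.0 * 68.153122 = -68.1531

-68.1531


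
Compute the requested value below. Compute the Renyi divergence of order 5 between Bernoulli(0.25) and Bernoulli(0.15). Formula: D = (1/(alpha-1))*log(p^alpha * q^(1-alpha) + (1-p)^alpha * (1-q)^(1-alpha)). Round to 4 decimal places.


Renyi divergence of order alpha between Bernoulli distributions:
D = (1/(alpha-1))*log(p^alpha * q^(1-alpha) + (1-p)^alpha * (1-q)^(1-alpha)).
alpha = 5, p = 0.25, q = 0.15.
p^alpha * q^(1-alpha) = 0.25^5 * 0.15^-4 = 1.929012.
(1-p)^alpha * (1-q)^(1-alpha) = 0.75^5 * 0.85^-4 = 0.454601.
sum = 1.929012 + 0.454601 = 2.383614.
D = (1/4)*log(2.383614) = 0.2172

0.2172


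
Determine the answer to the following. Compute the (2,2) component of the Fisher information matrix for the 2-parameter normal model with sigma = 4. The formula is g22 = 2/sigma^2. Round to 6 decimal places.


For the 2-parameter normal family, the Fisher metric has:
  g11 = 1/sigma^2, g22 = 2/sigma^2.
sigma = 4, sigma^2 = 16.
g22 = 0.125000

0.125000


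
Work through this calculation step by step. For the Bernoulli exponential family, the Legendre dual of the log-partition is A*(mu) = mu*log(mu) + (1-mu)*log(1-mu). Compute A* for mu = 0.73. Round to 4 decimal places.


Legendre transform for Bernoulli:
A*(mu) = mu*log(mu) + (1-mu)*log(1-mu).
mu = 0.73, 1-mu = 0.27.
mu*log(mu) = 0.73*log(0.73) = -0.229739.
(1-mu)*log(1-mu) = 0.27*log(0.27) = -0.35352.
A* = -0.229739 + -0.35352 = -0.5833

-0.5833


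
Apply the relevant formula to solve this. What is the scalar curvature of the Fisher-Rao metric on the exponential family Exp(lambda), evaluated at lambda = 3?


This family has a single free parameter, so its statistical manifold
is 1-dimensional. The Riemann curvature tensor of any 1-dimensional
Riemannian manifold vanishes identically, so R = 0.

0


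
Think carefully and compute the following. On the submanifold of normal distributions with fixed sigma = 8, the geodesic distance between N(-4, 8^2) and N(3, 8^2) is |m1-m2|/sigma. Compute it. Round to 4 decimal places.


On the fixed-variance normal subfamily, geodesic distance = |m1-m2|/sigma.
|-4 - 3| = 7.
sigma = 8.
d = 7/8 = 0.8750

0.8750


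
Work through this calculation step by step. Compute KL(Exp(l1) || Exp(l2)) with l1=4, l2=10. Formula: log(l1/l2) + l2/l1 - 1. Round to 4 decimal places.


KL divergence for exponential family:
KL = log(l1/l2) + l2/l1 - 1.
log(4/10) = -0.916291.
10/4 = 2.5.
KL = -0.916291 + 2.5 - 1 = 0.5837

0.5837


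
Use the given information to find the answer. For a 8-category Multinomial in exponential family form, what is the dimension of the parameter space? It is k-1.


Exponential family dimension calculation:
For Multinomial with k=8 categories, dim = k-1 = 7.

7


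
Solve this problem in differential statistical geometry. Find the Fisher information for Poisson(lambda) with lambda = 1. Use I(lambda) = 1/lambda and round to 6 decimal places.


Fisher information for Poisson: I(lambda) = 1/lambda.
lambda = 1.
I(lambda) = 1/1 = 1.000000

1.000000


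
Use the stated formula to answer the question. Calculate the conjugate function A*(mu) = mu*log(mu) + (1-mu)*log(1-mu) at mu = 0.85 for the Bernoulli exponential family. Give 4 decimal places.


Legendre transform for Bernoulli:
A*(mu) = mu*log(mu) + (1-mu)*log(1-mu).
mu = 0.85, 1-mu = 0.15.
mu*log(mu) = 0.85*log(0.85) = -0.138141.
(1-mu)*log(1-mu) = 0.15*log(0.15) = -0.284568.
A* = -0.138141 + -0.284568 = -0.4227

-0.4227


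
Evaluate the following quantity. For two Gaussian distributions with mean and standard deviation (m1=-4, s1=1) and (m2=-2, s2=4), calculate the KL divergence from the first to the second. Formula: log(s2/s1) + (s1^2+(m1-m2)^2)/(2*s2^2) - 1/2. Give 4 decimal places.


KL divergence between normal distributions:
KL = log(s2/s1) + (s1^2 + (m1-m2)^2)/(2*s2^2) - 1/2.
log(4/1) = 1.386294.
(1^2 + (-4--2)^2)/(2*4^2) = (1 + 4)/32 = 0.15625.
KL = 1.386294 + 0.15625 - 0.5 = 1.0425

1.0425


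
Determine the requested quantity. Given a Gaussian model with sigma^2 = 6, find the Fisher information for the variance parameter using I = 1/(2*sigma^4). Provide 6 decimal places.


Fisher information for variance: I(sigma^2) = 1/(2*sigma^4).
sigma^2 = 6, so sigma^4 = 36.
I = 1/(2*36) = 1/72 = 0.013889

0.013889


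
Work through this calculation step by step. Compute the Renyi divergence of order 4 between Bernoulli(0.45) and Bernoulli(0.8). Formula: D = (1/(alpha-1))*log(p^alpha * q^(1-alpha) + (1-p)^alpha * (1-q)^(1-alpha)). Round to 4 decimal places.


Renyi divergence of order alpha between Bernoulli distributions:
D = (1/(alpha-1))*log(p^alpha * q^(1-alpha) + (1-p)^alpha * (1-q)^(1-alpha)).
alpha = 4, p = 0.45, q = 0.8.
p^alpha * q^(1-alpha) = 0.45^4 * 0.8^-3 = 0.08009.
(1-p)^alpha * (1-q)^(1-alpha) = 0.55^4 * 0.2^-3 = 11.438281.
sum = 0.08009 + 11.438281 = 11.518372.
D = (1/3)*log(11.518372) = 0.8146

0.8146


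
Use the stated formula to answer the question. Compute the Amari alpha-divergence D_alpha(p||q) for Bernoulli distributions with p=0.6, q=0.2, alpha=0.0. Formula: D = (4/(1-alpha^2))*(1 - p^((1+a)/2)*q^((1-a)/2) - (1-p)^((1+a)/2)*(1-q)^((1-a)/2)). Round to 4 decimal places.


Amari alpha-divergence:
D = (4/(1-alpha^2))*(1 - p^((1+a)/2)*q^((1-a)/2) - (1-p)^((1+a)/2)*(1-q)^((1-a)/2)).
alpha = 0.0, p = 0.6, q = 0.2.
e1 = (1+alpha)/2 = 0.5, e2 = (1-alpha)/2 = 0.5.
t1 = p^e1 * q^e2 = 0.6^0.5 * 0.2^0.5 = 0.34641.
t2 = (1-p)^e1 * (1-q)^e2 = 0.4^0.5 * 0.8^0.5 = 0.565685.
4/(1-alpha^2) = 4.0.
D = 4.0*(1 - 0.34641 - 0.565685) = 0.3516

0.3516


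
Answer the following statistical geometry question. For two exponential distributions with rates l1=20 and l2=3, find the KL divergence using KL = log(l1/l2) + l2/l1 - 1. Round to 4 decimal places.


KL divergence for exponential family:
KL = log(l1/l2) + l2/l1 - 1.
log(20/3) = 1.89712.
3/20 = 0.15.
KL = 1.89712 + 0.15 - 1 = 1.0471

1.0471


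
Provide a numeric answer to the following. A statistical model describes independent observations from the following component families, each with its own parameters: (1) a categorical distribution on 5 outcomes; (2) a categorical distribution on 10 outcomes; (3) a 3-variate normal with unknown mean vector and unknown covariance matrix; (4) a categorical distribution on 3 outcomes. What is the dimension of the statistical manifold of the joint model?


The dimension of a statistical manifold equals the number of free
(independent) real parameters of the model. For a product of independent
blocks the parameter counts add.
- categorical on 5 outcomes (probabilities sum to 1): 5-1 = 4.
- categorical on 10 outcomes (probabilities sum to 1): 10-1 = 9.
- 3-variate normal: 3 (mean) + 3*4/2 = 6 (symmetric covariance) = 9.
- categorical on 3 outcomes (probabilities sum to 1): 3-1 = 2.
Total = 4 + 9 + 9 + 2 = 24.
Dimension = 24

24


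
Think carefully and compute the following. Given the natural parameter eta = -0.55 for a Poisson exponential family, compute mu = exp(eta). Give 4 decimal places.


Expectation parameter for Poisson exponential family:
mu = exp(eta).
eta = -0.55.
mu = exp(-0.55) = 0.5769

0.5769


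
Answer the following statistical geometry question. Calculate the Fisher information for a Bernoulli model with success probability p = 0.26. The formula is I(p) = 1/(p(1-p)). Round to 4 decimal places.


For Bernoulli(p), Fisher information is I(p) = 1/(p*(1-p)).
p = 0.26, 1-p = 0.74.
p*(1-p) = 0.1924.
I(p) = 1/0.1924 = 5.1975

5.1975


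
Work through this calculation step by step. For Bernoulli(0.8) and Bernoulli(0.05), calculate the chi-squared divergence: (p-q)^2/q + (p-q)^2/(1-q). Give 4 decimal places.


Chi-squared divergence between Bernoulli distributions:
chi^2 = (p-q)^2/q + (p-q)^2/(1-q).
p = 0.8, q = 0.05, p-q = 0.75.
(p-q)^2 = 0.5625.
term1 = 0.5625/0.05 = 11.25.
term2 = 0.5625/0.95 = 0.592105.
chi^2 = 11.25 + 0.592105 = 11.8421

11.8421


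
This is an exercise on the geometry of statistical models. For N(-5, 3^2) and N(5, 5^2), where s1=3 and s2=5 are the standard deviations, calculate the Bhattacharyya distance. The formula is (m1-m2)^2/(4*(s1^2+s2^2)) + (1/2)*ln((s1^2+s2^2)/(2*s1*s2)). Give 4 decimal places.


Bhattacharyya distance between two Gaussians:
DB = (m1-m2)^2/(4*(s1^2+s2^2)) + (1/2)*ln((s1^2+s2^2)/(2*s1*s2)).
(m1-m2)^2 = (-10)^2 = 100.
s1^2+s2^2 = 9 + 25 = 34.
term1 = 100/136 = 0.735294.
term2 = 0.5*ln(34/30.0) = 0.062582.
DB = 0.735294 + 0.062582 = 0.7979

0.7979


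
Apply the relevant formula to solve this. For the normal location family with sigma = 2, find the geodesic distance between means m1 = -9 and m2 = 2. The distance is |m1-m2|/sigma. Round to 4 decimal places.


On the fixed-variance normal subfamily, geodesic distance = |m1-m2|/sigma.
|-9 - 2| = 11.
sigma = 2.
d = 11/2 = 5.5000

5.5000


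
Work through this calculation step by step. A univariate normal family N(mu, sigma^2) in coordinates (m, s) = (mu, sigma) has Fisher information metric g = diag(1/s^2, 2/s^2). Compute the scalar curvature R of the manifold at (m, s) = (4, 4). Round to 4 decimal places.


The metric has the form g = (A dm^2 + B ds^2)/s^2 with A = 1, B = 2.
Substitute u = sqrt(A/B)*m: g = B*(du^2 + ds^2)/s^2, i.e. B times the
Poincare upper half-plane metric, which has constant Gaussian curvature -1.
Scaling a 2D metric by a constant c divides the Gaussian curvature by c,
so K = -1/B = -1/(2) = -0.5000 everywhere (the point (m, s) = (4, 4) is irrelevant:
the curvature is constant).
Scalar curvature in dimension 2: R = 2K = -2/(2) = -1.0000.

-1.0000


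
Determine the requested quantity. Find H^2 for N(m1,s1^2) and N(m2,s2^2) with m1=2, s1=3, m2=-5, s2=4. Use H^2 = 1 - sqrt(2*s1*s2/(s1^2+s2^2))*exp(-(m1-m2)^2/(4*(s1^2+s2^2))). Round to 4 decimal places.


Squared Hellinger distance for Gaussians:
H^2 = 1 - sqrt(2*s1*s2/(s1^2+s2^2)) * exp(-(m1-m2)^2/(4*(s1^2+s2^2))).
s1^2 = 9, s2^2 = 16, s1^2+s2^2 = 25.
sqrt(2*3*4/(25)) = 0.979796.
(m1-m2)^2 = (7)^2 = 49.
exp(-49/(4*25)) = exp(-0.49) = 0.612626.
H^2 = 1 - 0.979796*0.612626 = 0.3998

0.3998


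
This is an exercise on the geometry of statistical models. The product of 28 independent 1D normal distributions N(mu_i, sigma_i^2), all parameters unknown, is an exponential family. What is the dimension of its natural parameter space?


Exponential family dimension calculation:
Each univariate normal has two natural parameters (mu/sigma^2 and -1/(2 sigma^2)).
With 28 independent components, dim = 2 * 28 = 56.

56


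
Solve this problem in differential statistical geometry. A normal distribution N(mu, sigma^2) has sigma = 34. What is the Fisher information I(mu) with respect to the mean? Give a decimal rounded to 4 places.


The Fisher information for the mean of a normal distribution is I(mu) = 1/sigma^2.
sigma = 34, so sigma^2 = 1156.
I(mu) = 1/1156 = 0.0009

0.0009


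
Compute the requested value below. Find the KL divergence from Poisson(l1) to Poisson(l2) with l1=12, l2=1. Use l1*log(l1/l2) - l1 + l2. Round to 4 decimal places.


KL divergence for Poisson:
KL = l1*log(l1/l2) - l1 + l2.
l1 = 12, l2 = 1.
log(12/1) = 2.484907.
l1*log(l1/l2) = 12 * 2.484907 = 29.81888.
KL = 29.81888 - 12 + 1 = 18.8189

18.8189


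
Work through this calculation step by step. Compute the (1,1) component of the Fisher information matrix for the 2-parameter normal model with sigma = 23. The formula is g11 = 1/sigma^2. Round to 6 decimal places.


For the 2-parameter normal family, the Fisher metric has:
  g11 = 1/sigma^2, g22 = 2/sigma^2.
sigma = 23, sigma^2 = 529.
g11 = 0.001890

0.001890


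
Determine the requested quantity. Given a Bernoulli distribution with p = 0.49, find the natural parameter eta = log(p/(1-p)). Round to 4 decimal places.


Natural parameter for Bernoulli: eta = log(p/(1-p)).
p = 0.49, 1-p = 0.51.
p/(1-p) = 0.960784.
eta = log(0.960784) = -0.0400

-0.0400


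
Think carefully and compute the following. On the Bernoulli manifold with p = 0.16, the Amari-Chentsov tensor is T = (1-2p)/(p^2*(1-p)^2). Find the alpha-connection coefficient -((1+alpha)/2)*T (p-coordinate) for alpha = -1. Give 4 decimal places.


Skewness (Amari-Chentsov) tensor: T = (1-2p)/(p^2*(1-p)^2).
p = 0.16, 1-2p = 0.68, p^2 = 0.0256, (1-p)^2 = 0.7056.
T = 0.68/(0.0256 * 0.7056) = 37.645266.
In the p-coordinate, Gamma^(alpha) = Gamma^(0) - (alpha/2)*T with Gamma^(0) = (1/2)*g'(p) = -T/2,
so Gamma^(alpha) = -((1+alpha)/2)*T.
alpha = -1, -(1+alpha)/2 = 0.0.
Gamma = 0.0 * 37.645266 = 0.0000

0.0000


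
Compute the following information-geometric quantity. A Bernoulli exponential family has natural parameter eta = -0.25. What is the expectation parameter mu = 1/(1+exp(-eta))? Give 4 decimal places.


Dual coordinate (expectation parameter) for Bernoulli:
mu = 1/(1+exp(-eta)).
eta = -0.25.
exp(-eta) = exp(0.25) = 1.284025.
mu = 1/(1+1.284025) = 0.4378

0.4378


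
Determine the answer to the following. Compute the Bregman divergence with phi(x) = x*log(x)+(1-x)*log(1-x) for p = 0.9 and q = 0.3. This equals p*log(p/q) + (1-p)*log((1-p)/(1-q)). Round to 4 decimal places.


Bregman divergence with negative entropy generator:
D = p*log(p/q) + (1-p)*log((1-p)/(1-q)).
p = 0.9, q = 0.3.
p*log(p/q) = 0.9*log(0.9/0.3) = 0.988751.
(1-p)*log((1-p)/(1-q)) = 0.1*log(0.1/0.7) = -0.194591.
D = 0.988751 + -0.194591 = 0.7942

0.7942


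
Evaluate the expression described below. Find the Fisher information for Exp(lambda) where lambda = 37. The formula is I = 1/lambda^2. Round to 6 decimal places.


Fisher information for exponential: I(lambda) = 1/lambda^2.
lambda = 37, lambda^2 = 1369.
I = 1/1369 = 0.000730

0.000730


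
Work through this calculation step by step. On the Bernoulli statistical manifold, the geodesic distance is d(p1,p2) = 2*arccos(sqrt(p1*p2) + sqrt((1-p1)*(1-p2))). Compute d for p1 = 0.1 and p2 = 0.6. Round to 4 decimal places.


Geodesic distance on Bernoulli manifold:
d(p1,p2) = 2*arccos(sqrt(p1*p2) + sqrt((1-p1)*(1-p2))).
sqrt(p1*p2) = sqrt(0.1*0.6) = 0.244949.
sqrt((1-p1)*(1-p2)) = sqrt(0.9*0.4) = 0.6.
arg = 0.244949 + 0.6 = 0.844949.
d = 2*arccos(0.844949) = 1.1287

1.1287


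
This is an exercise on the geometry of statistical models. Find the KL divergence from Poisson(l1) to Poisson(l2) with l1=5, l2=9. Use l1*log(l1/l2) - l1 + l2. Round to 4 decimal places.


KL divergence for Poisson:
KL = l1*log(l1/l2) - l1 + l2.
l1 = 5, l2 = 9.
log(5/9) = -0.587787.
l1*log(l1/l2) = 5 * -0.587787 = -2.938933.
KL = -2.938933 - 5 + 9 = 1.0611

1.0611


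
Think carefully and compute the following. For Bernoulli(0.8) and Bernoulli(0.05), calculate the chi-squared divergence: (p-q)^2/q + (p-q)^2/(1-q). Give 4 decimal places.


Chi-squared divergence between Bernoulli distributions:
chi^2 = (p-q)^2/q + (p-q)^2/(1-q).
p = 0.8, q = 0.05, p-q = 0.75.
(p-q)^2 = 0.5625.
term1 = 0.5625/0.05 = 11.25.
term2 = 0.5625/0.95 = 0.592105.
chi^2 = 11.25 + 0.592105 = 11.8421

11.8421


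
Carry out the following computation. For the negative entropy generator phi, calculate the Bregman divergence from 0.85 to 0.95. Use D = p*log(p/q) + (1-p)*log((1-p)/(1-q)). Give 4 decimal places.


Bregman divergence with negative entropy generator:
D = p*log(p/q) + (1-p)*log((1-p)/(1-q)).
p = 0.85, q = 0.95.
p*log(p/q) = 0.85*log(0.85/0.95) = -0.094542.
(1-p)*log((1-p)/(1-q)) = 0.15*log(0.15/0.05) = 0.164792.
D = -0.094542 + 0.164792 = 0.0703

0.0703


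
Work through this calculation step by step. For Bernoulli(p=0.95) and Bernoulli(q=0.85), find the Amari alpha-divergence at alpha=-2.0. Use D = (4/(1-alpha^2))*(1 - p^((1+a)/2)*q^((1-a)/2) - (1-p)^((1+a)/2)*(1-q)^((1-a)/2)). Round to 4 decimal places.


Amari alpha-divergence:
D = (4/(1-alpha^2))*(1 - p^((1+a)/2)*q^((1-a)/2) - (1-p)^((1+a)/2)*(1-q)^((1-a)/2)).
alpha = -2.0, p = 0.95, q = 0.85.
e1 = (1+alpha)/2 = -0.5, e2 = (1-alpha)/2 = 1.5.
t1 = p^e1 * q^e2 = 0.95^-0.5 * 0.85^1.5 = 0.80402.
t2 = (1-p)^e1 * (1-q)^e2 = 0.05^-0.5 * 0.15^1.5 = 0.259808.
4/(1-alpha^2) = -1.333333.
D = -1.333333*(1 - 0.80402 - 0.259808) = 0.0851

0.0851


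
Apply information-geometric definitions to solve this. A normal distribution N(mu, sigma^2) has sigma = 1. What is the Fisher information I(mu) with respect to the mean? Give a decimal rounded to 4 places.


The Fisher information for the mean of a normal distribution is I(mu) = 1/sigma^2.
sigma = 1, so sigma^2 = 1.
I(mu) = 1/1 = 1.0000

1.0000


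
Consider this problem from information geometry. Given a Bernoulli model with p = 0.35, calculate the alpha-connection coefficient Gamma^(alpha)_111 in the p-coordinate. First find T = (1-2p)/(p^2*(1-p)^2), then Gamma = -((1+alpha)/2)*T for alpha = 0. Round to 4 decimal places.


Skewness (Amari-Chentsov) tensor: T = (1-2p)/(p^2*(1-p)^2).
p = 0.35, 1-2p = 0.3, p^2 = 0.1225, (1-p)^2 = 0.4225.
T = 0.3/(0.1225 * 0.4225) = 5.796401.
In the p-coordinate, Gamma^(alpha) = Gamma^(0) - (alpha/2)*T with Gamma^(0) = (1/2)*g'(p) = -T/2,
so Gamma^(alpha) = -((1+alpha)/2)*T.
alpha = 0, -(1+alpha)/2 = -0.5.
Gamma = -0.5 * 5.796401 = -2.8982

-2.8982


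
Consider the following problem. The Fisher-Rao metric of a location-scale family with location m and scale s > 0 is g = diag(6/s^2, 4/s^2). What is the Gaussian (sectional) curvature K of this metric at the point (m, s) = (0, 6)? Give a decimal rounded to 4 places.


The metric has the form g = (A dm^2 + B ds^2)/s^2 with A = 6, B = 4.
Substitute u = sqrt(A/B)*m: g = B*(du^2 + ds^2)/s^2, i.e. B times the
Poincare upper half-plane metric, which has constant Gaussian curvature -1.
Scaling a 2D metric by a constant c divides the Gaussian curvature by c,
so K = -1/B = -1/(4) = -0.2500 everywhere (the point (m, s) = (0, 6) is irrelevant:
the curvature is constant).
The requested Gaussian curvature is K = -0.2500.

-0.2500


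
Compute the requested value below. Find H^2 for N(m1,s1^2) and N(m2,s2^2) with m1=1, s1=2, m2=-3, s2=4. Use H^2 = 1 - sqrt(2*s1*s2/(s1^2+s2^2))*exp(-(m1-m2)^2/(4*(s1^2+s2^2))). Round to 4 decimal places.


Squared Hellinger distance for Gaussians:
H^2 = 1 - sqrt(2*s1*s2/(s1^2+s2^2)) * exp(-(m1-m2)^2/(4*(s1^2+s2^2))).
s1^2 = 4, s2^2 = 16, s1^2+s2^2 = 20.
sqrt(2*2*4/(20)) = 0.894427.
(m1-m2)^2 = (4)^2 = 16.
exp(-16/(4*20)) = exp(-0.2) = 0.818731.
H^2 = 1 - 0.894427*0.818731 = 0.2677

0.2677


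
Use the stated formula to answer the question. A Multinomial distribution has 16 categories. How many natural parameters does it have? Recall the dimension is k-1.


Exponential family dimension calculation:
For Multinomial with k=16 categories, dim = k-1 = 15.

15


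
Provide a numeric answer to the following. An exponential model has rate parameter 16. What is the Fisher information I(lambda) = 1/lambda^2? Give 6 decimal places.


Fisher information for exponential: I(lambda) = 1/lambda^2.
lambda = 16, lambda^2 = 256.
I = 1/256 = 0.003906

0.003906


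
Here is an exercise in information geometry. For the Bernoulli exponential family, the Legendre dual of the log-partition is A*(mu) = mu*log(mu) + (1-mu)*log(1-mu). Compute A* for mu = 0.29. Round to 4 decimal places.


Legendre transform for Bernoulli:
A*(mu) = mu*log(mu) + (1-mu)*log(1-mu).
mu = 0.29, 1-mu = 0.71.
mu*log(mu) = 0.29*log(0.29) = -0.358984.
(1-mu)*log(1-mu) = 0.71*log(0.71) = -0.243168.
A* = -0.358984 + -0.243168 = -0.6022

-0.6022


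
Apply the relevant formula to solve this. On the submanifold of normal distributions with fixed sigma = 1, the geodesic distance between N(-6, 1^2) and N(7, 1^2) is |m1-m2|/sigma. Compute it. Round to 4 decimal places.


On the fixed-variance normal subfamily, geodesic distance = |m1-m2|/sigma.
|-6 - 7| = 13.
sigma = 1.
d = 13/1 = 13.0000

13.0000


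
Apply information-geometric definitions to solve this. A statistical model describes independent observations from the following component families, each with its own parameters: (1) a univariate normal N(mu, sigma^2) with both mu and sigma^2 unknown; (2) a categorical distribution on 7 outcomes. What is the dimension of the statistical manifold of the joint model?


The dimension of a statistical manifold equals the number of free
(independent) real parameters of the model. For a product of independent
blocks the parameter counts add.
- normal (mu, sigma^2): 2.
- categorical on 7 outcomes (probabilities sum to 1): 7-1 = 6.
Total = 2 + 6 = 8.
Dimension = 8

8


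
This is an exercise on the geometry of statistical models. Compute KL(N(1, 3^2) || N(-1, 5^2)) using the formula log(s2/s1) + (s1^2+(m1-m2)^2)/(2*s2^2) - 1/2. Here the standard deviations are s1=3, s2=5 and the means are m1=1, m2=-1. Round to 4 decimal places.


KL divergence between normal distributions:
KL = log(s2/s1) + (s1^2 + (m1-m2)^2)/(2*s2^2) - 1/2.
log(5/3) = 0.510826.
(3^2 + (1--1)^2)/(2*5^2) = (9 + 4)/50 = 0.26.
KL = 0.510826 + 0.26 - 0.5 = 0.2708

0.2708


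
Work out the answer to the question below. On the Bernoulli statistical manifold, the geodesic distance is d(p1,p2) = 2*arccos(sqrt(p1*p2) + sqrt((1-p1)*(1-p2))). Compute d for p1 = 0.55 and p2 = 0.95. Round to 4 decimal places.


Geodesic distance on Bernoulli manifold:
d(p1,p2) = 2*arccos(sqrt(p1*p2) + sqrt((1-p1)*(1-p2))).
sqrt(p1*p2) = sqrt(0.55*0.95) = 0.722842.
sqrt((1-p1)*(1-p2)) = sqrt(0.45*0.05) = 0.15.
arg = 0.722842 + 0.15 = 0.872842.
d = 2*arccos(0.872842) = 1.0196

1.0196


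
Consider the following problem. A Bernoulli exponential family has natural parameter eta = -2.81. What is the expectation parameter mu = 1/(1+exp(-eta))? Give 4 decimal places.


Dual coordinate (expectation parameter) for Bernoulli:
mu = 1/(1+exp(-eta)).
eta = -2.81.
exp(-eta) = exp(2.81) = 16.609918.
mu = 1/(1+16.609918) = 0.0568

0.0568


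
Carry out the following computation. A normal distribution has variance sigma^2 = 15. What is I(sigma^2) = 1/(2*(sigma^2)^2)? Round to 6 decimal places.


Fisher information for variance: I(sigma^2) = 1/(2*sigma^4).
sigma^2 = 15, so sigma^4 = 225.
I = 1/(2*225) = 1/450 = 0.002222

0.002222


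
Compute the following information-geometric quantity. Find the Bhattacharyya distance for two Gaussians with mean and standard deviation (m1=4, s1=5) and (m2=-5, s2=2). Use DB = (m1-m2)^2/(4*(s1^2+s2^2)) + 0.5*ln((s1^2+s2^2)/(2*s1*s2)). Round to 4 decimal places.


Bhattacharyya distance between two Gaussians:
DB = (m1-m2)^2/(4*(s1^2+s2^2)) + (1/2)*ln((s1^2+s2^2)/(2*s1*s2)).
(m1-m2)^2 = (9)^2 = 81.
s1^2+s2^2 = 25 + 4 = 29.
term1 = 81/116 = 0.698276.
term2 = 0.5*ln(29/20.0) = 0.185782.
DB = 0.698276 + 0.185782 = 0.8841

0.8841


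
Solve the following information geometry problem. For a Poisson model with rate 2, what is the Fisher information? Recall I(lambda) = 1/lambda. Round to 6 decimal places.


Fisher information for Poisson: I(lambda) = 1/lambda.
lambda = 2.
I(lambda) = 1/2 = 0.500000

0.500000


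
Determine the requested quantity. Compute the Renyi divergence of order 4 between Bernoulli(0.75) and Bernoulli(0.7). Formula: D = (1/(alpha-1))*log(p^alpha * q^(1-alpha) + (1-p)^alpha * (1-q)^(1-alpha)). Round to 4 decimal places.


Renyi divergence of order alpha between Bernoulli distributions:
D = (1/(alpha-1))*log(p^alpha * q^(1-alpha) + (1-p)^alpha * (1-q)^(1-alpha)).
alpha = 4, p = 0.75, q = 0.7.
p^alpha * q^(1-alpha) = 0.75^4 * 0.7^-3 = 0.922467.
(1-p)^alpha * (1-q)^(1-alpha) = 0.25^4 * 0.3^-3 = 0.144676.
sum = 0.922467 + 0.144676 = 1.067143.
D = (1/3)*log(1.067143) = 0.0217

0.0217


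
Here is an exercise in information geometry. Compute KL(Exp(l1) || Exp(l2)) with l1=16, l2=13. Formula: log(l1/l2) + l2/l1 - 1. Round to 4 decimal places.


KL divergence for exponential family:
KL = log(l1/l2) + l2/l1 - 1.
log(16/13) = 0.207639.
13/16 = 0.8125.
KL = 0.207639 + 0.8125 - 1 = 0.0201

0.0201


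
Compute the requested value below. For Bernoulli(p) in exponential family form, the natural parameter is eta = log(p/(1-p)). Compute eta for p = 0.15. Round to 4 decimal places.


Natural parameter for Bernoulli: eta = log(p/(1-p)).
p = 0.15, 1-p = 0.85.
p/(1-p) = 0.176471.
eta = log(0.176471) = -1.7346

-1.7346


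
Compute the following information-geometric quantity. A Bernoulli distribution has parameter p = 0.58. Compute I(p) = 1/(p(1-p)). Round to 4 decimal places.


For Bernoulli(p), Fisher information is I(p) = 1/(p*(1-p)).
p = 0.58, 1-p = 0.42.
p*(1-p) = 0.2436.
I(p) = 1/0.2436 = 4.1051

4.1051


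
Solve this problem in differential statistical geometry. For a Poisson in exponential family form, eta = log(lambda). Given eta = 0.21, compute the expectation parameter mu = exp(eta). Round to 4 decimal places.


Expectation parameter for Poisson exponential family:
mu = exp(eta).
eta = 0.21.
mu = exp(0.21) = 1.2337

1.2337


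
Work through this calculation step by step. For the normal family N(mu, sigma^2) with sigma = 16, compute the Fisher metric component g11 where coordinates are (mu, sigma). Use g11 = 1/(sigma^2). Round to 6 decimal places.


For the 2-parameter normal family, the Fisher metric has:
  g11 = 1/sigma^2, g22 = 2/sigma^2.
sigma = 16, sigma^2 = 256.
g11 = 0.003906

0.003906


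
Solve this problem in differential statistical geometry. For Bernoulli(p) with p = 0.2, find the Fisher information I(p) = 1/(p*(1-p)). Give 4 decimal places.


For Bernoulli(p), Fisher information is I(p) = 1/(p*(1-p)).
p = 0.2, 1-p = 0.8.
p*(1-p) = 0.16.
I(p) = 1/0.16 = 6.2500

6.2500


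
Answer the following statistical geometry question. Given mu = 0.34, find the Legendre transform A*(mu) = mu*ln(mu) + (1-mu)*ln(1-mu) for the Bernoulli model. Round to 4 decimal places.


Legendre transform for Bernoulli:
A*(mu) = mu*log(mu) + (1-mu)*log(1-mu).
mu = 0.34, 1-mu = 0.66.
mu*log(mu) = 0.34*log(0.34) = -0.366795.
(1-mu)*log(1-mu) = 0.66*log(0.66) = -0.27424.
A* = -0.366795 + -0.27424 = -0.6410

-0.6410


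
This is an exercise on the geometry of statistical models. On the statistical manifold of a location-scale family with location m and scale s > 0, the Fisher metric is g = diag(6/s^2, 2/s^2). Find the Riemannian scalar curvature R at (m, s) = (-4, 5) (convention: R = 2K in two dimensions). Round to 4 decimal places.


The metric has the form g = (A dm^2 + B ds^2)/s^2 with A = 6, B = 2.
Substitute u = sqrt(A/B)*m: g = B*(du^2 + ds^2)/s^2, i.e. B times the
Poincare upper half-plane metric, which has constant Gaussian curvature -1.
Scaling a 2D metric by a constant c divides the Gaussian curvature by c,
so K = -1/B = -1/(2) = -0.5000 everywhere (the point (m, s) = (-4, 5) is irrelevant:
the curvature is constant).
Scalar curvature in dimension 2: R = 2K = -2/(2) = -1.0000.

-1.0000


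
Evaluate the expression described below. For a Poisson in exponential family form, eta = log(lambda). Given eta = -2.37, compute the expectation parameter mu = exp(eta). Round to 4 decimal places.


Expectation parameter for Poisson exponential family:
mu = exp(eta).
eta = -2.37.
mu = exp(-2.37) = 0.0935

0.0935


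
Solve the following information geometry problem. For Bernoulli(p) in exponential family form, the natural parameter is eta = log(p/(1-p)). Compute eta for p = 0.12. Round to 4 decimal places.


Natural parameter for Bernoulli: eta = log(p/(1-p)).
p = 0.12, 1-p = 0.88.
p/(1-p) = 0.136364.
eta = log(0.136364) = -1.9924

-1.9924


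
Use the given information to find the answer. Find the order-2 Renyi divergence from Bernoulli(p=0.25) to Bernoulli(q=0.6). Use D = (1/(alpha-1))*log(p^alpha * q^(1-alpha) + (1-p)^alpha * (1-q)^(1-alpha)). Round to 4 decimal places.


Renyi divergence of order alpha between Bernoulli distributions:
D = (1/(alpha-1))*log(p^alpha * q^(1-alpha) + (1-p)^alpha * (1-q)^(1-alpha)).
alpha = 2, p = 0.25, q = 0.6.
p^alpha * q^(1-alpha) = 0.25^2 * 0.6^-1 = 0.104167.
(1-p)^alpha * (1-q)^(1-alpha) = 0.75^2 * 0.4^-1 = 1.40625.
sum = 0.104167 + 1.40625 = 1.510417.
D = (1/1)*log(1.510417) = 0.4124

0.4124


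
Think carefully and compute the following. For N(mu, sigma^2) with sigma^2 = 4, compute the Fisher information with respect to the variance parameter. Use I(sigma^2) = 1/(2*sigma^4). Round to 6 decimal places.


Fisher information for variance: I(sigma^2) = 1/(2*sigma^4).
sigma^2 = 4, so sigma^4 = 16.
I = 1/(2*16) = 1/32 = 0.031250

0.031250


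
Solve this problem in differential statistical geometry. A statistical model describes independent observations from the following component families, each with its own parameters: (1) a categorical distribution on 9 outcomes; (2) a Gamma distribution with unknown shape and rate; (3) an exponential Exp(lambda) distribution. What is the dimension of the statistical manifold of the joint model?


The dimension of a statistical manifold equals the number of free
(independent) real parameters of the model. For a product of independent
blocks the parameter counts add.
- categorical on 9 outcomes (probabilities sum to 1): 9-1 = 8.
- Gamma (shape, rate): 2.
- exponential (lambda): 1.
Total = 8 + 2 + 1 = 11.
Dimension = 11

11


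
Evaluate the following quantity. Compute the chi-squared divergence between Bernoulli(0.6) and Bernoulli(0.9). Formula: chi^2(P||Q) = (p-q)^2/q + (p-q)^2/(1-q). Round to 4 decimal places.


Chi-squared divergence between Bernoulli distributions:
chi^2 = (p-q)^2/q + (p-q)^2/(1-q).
p = 0.6, q = 0.9, p-q = -0.3.
(p-q)^2 = 0.09.
term1 = 0.09/0.9 = 0.1.
term2 = 0.09/0.1 = 0.9.
chi^2 = 0.1 + 0.9 = 1.0000

1.0000


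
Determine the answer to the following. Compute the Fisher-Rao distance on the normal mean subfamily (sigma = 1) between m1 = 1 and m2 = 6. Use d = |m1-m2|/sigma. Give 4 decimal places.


On the fixed-variance normal subfamily, geodesic distance = |m1-m2|/sigma.
|1 - 6| = 5.
sigma = 1.
d = 5/1 = 5.0000

5.0000


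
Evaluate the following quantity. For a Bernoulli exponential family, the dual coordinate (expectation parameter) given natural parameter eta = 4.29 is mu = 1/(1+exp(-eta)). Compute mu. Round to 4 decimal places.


Dual coordinate (expectation parameter) for Bernoulli:
mu = 1/(1+exp(-eta)).
eta = 4.29.
exp(-eta) = exp(-4.29) = 0.013705.
mu = 1/(1+0.013705) = 0.9865

0.9865


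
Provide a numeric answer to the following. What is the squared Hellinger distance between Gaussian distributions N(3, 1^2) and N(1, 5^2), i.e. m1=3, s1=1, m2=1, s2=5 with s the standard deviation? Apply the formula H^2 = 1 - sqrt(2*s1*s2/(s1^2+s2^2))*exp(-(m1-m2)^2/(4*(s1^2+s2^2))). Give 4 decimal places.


Squared Hellinger distance for Gaussians:
H^2 = 1 - sqrt(2*s1*s2/(s1^2+s2^2)) * exp(-(m1-m2)^2/(4*(s1^2+s2^2))).
s1^2 = 1, s2^2 = 25, s1^2+s2^2 = 26.
sqrt(2*1*5/(26)) = 0.620174.
(m1-m2)^2 = (2)^2 = 4.
exp(-4/(4*26)) = exp(-0.038462) = 0.962269.
H^2 = 1 - 0.620174*0.962269 = 0.4032

0.4032


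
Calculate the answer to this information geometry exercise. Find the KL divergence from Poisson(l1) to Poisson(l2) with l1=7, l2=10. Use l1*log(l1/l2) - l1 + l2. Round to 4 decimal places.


KL divergence for Poisson:
KL = l1*log(l1/l2) - l1 + l2.
l1 = 7, l2 = 10.
log(7/10) = -0.356675.
l1*log(l1/l2) = 7 * -0.356675 = -2.496725.
KL = -2.496725 - 7 + 10 = 0.5033

0.5033


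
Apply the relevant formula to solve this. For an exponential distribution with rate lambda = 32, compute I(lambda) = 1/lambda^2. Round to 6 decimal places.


Fisher information for exponential: I(lambda) = 1/lambda^2.
lambda = 32, lambda^2 = 1024.
I = 1/1024 = 0.000977

0.000977


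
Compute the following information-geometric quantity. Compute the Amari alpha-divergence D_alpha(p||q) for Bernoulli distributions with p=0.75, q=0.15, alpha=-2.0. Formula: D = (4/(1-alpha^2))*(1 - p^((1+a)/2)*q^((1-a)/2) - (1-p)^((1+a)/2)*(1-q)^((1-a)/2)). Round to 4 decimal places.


Amari alpha-divergence:
D = (4/(1-alpha^2))*(1 - p^((1+a)/2)*q^((1-a)/2) - (1-p)^((1+a)/2)*(1-q)^((1-a)/2)).
alpha = -2.0, p = 0.75, q = 0.15.
e1 = (1+alpha)/2 = -0.5, e2 = (1-alpha)/2 = 1.5.
t1 = p^e1 * q^e2 = 0.75^-0.5 * 0.15^1.5 = 0.067082.
t2 = (1-p)^e1 * (1-q)^e2 = 0.25^-0.5 * 0.85^1.5 = 1.567323.
4/(1-alpha^2) = -1.333333.
D = -1.333333*(1 - 0.067082 - 1.567323) = 0.8459

0.8459


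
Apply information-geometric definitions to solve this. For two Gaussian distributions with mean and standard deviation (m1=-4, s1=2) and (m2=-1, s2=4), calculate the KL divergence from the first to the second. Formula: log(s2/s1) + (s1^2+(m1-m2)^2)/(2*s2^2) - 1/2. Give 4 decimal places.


KL divergence between normal distributions:
KL = log(s2/s1) + (s1^2 + (m1-m2)^2)/(2*s2^2) - 1/2.
log(4/2) = 0.693147.
(2^2 + (-4--1)^2)/(2*4^2) = (4 + 9)/32 = 0.40625.
KL = 0.693147 + 0.40625 - 0.5 = 0.5994

0.5994


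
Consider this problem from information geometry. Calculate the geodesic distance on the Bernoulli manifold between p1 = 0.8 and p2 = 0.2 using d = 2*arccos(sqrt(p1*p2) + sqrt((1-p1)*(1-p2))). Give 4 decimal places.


Geodesic distance on Bernoulli manifold:
d(p1,p2) = 2*arccos(sqrt(p1*p2) + sqrt((1-p1)*(1-p2))).
sqrt(p1*p2) = sqrt(0.8*0.2) = 0.4.
sqrt((1-p1)*(1-p2)) = sqrt(0.2*0.8) = 0.4.
arg = 0.4 + 0.4 = 0.8.
d = 2*arccos(0.8) = 1.2870

1.2870


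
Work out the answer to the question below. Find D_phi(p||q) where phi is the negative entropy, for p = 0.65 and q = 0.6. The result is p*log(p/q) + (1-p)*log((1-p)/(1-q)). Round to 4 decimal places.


Bregman divergence with negative entropy generator:
D = p*log(p/q) + (1-p)*log((1-p)/(1-q)).
p = 0.65, q = 0.6.
p*log(p/q) = 0.65*log(0.65/0.6) = 0.052028.
(1-p)*log((1-p)/(1-q)) = 0.35*log(0.35/0.4) = -0.046736.
D = 0.052028 + -0.046736 = 0.0053

0.0053


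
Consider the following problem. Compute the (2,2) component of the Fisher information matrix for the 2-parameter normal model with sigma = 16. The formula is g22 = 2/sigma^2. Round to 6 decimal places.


For the 2-parameter normal family, the Fisher metric has:
  g11 = 1/sigma^2, g22 = 2/sigma^2.
sigma = 16, sigma^2 = 256.
g22 = 0.007813

0.007813


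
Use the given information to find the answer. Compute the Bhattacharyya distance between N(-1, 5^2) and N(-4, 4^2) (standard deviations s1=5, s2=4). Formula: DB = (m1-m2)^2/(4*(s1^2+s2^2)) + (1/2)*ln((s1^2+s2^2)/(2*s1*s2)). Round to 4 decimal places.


Bhattacharyya distance between two Gaussians:
DB = (m1-m2)^2/(4*(s1^2+s2^2)) + (1/2)*ln((s1^2+s2^2)/(2*s1*s2)).
(m1-m2)^2 = (3)^2 = 9.
s1^2+s2^2 = 25 + 16 = 41.
term1 = 9/164 = 0.054878.
term2 = 0.5*ln(41/40.0) = 0.012346.
DB = 0.054878 + 0.012346 = 0.0672

0.0672


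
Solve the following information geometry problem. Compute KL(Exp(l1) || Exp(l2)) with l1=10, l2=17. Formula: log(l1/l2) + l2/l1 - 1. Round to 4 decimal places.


KL divergence for exponential family:
KL = log(l1/l2) + l2/l1 - 1.
log(10/17) = -0.530628.
17/10 = 1.7.
KL = -0.530628 + 1.7 - 1 = 0.1694

0.1694


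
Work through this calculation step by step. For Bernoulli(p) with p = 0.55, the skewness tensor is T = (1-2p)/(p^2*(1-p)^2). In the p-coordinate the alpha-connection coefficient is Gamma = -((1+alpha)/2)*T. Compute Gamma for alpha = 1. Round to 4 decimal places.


Skewness (Amari-Chentsov) tensor: T = (1-2p)/(p^2*(1-p)^2).
p = 0.55, 1-2p = -0.1, p^2 = 0.3025, (1-p)^2 = 0.2025.
T = -0.1/(0.3025 * 0.2025) = -1.632486.
In the p-coordinate, Gamma^(alpha) = Gamma^(0) - (alpha/2)*T with Gamma^(0) = (1/2)*g'(p) = -T/2,
so Gamma^(alpha) = -((1+alpha)/2)*T.
alpha = 1, -(1+alpha)/2 = -1.0.
Gamma = -1.0 * -1.632486 = 1.6325

1.6325


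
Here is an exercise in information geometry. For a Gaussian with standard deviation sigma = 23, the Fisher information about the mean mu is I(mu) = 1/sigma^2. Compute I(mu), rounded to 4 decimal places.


The Fisher information for the mean of a normal distribution is I(mu) = 1/sigma^2.
sigma = 23, so sigma^2 = 529.
I(mu) = 1/529 = 0.0019

0.0019


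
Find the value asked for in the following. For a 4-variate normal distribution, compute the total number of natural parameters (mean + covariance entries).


Exponential family dimension calculation:
For 4-dim MVN: mean has 4 params, covariance has 4*5/2 = 10 unique entries.
Total dim = 4 + 10 = 14.

14


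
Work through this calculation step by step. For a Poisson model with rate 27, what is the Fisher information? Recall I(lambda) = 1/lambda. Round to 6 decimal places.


Fisher information for Poisson: I(lambda) = 1/lambda.
lambda = 27.
I(lambda) = 1/27 = 0.037037

0.037037


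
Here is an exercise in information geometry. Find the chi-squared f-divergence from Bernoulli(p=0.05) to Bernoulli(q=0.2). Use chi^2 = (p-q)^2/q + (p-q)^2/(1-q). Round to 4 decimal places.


Chi-squared divergence between Bernoulli distributions:
chi^2 = (p-q)^2/q + (p-q)^2/(1-q).
p = 0.05, q = 0.2, p-q = -0.15.
(p-q)^2 = 0.0225.
term1 = 0.0225/0.2 = 0.1125.
term2 = 0.0225/0.8 = 0.028125.
chi^2 = 0.1125 + 0.028125 = 0.1406

0.1406


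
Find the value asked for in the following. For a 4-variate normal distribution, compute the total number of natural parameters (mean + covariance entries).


Exponential family dimension calculation:
For 4-dim MVN: mean has 4 params, covariance has 4*5/2 = 10 unique entries.
Total dim = 4 + 10 = 14.

14


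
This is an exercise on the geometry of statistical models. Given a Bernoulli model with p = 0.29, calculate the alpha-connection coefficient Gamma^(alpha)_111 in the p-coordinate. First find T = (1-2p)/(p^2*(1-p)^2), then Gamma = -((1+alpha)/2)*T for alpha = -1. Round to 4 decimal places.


Skewness (Amari-Chentsov) tensor: T = (1-2p)/(p^2*(1-p)^2).
p = 0.29, 1-2p = 0.42, p^2 = 0.0841, (1-p)^2 = 0.5041.
T = 0.42/(0.0841 * 0.5041) = 9.906873.
In the p-coordinate, Gamma^(alpha) = Gamma^(0) - (alpha/2)*T with Gamma^(0) = (1/2)*g'(p) = -T/2,
so Gamma^(alpha) = -((1+alpha)/2)*T.
alpha = -1, -(1+alpha)/2 = 0.0.
Gamma = 0.0 * 9.906873 = 0.0000

0.0000


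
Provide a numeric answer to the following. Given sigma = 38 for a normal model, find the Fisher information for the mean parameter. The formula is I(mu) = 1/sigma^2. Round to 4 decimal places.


The Fisher information for the mean of a normal distribution is I(mu) = 1/sigma^2.
sigma = 38, so sigma^2 = 1444.
I(mu) = 1/1444 = 0.0007

0.0007


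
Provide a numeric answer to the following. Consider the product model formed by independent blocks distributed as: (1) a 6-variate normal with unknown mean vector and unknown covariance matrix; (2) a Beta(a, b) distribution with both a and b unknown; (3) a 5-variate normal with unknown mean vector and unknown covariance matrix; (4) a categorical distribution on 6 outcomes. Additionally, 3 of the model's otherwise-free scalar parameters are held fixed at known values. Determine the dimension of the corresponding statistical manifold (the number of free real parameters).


The dimension of a statistical manifold equals the number of free
(independent) real parameters of the model. For a product of independent
blocks the parameter counts add.
- 6-variate normal: 6 (mean) + 6*7/2 = 21 (symmetric covariance) = 27.
- Beta (a, b): 2.
- 5-variate normal: 5 (mean) + 5*6/2 = 15 (symmetric covariance) = 20.
- categorical on 6 outcomes (probabilities sum to 1): 6-1 = 5.
Total = 27 + 2 + 20 + 5 = 54.
3 parameter(s) fixed at known values: 54 - 3 = 51.
Dimension = 51

51
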